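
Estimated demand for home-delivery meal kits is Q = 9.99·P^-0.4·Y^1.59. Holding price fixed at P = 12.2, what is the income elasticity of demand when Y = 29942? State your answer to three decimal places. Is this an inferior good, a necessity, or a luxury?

1.590 (luxury)

For a multiplicative demand Q = A·P^α·Y^β, the income elasticity is β everywhere.
Here β = 1.59, so η = 1.590.
Since η > 1, this is a luxury.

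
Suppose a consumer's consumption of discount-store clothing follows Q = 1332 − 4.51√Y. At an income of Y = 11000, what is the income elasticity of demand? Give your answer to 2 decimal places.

At Y = 11000: Q = 858.987.
dQ/dY = -4.51/(2√Y) = -0.0215006 at this income.
η = (dQ/dY)·(Y/Q) = -0.0215006 × (11000/858.987) = -0.28.

-0.28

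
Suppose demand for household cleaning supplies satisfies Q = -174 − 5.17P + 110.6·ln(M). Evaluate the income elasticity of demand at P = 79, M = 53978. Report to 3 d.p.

0.178

At P = 79, M = 53978: Q = 622.704.
Holding P constant, ∂Q/∂M = 110.6/M = 0.00204898.
η_M = (∂Q/∂M)·(M/Q) = 0.00204898 × (53978/622.704) = 0.178.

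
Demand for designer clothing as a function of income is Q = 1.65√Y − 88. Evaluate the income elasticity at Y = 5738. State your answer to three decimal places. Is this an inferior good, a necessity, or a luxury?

At Y = 5738: Q = 36.987.
dQ/dY = 1.65/(2√Y) = 0.0108911 at this income.
η = (dQ/dY)·(Y/Q) = 0.0108911 × (5738/36.987) = 1.690.
Since η > 1, the good is a luxury.

1.690 (luxury)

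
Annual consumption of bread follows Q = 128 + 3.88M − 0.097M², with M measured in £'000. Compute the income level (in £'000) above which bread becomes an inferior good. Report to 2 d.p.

dQ/dM = 3.88 − 0.194M.
The good is inferior where dQ/dM < 0. Setting dQ/dM = 0 gives M = 3.88 / 0.194 = 20.00.

20.00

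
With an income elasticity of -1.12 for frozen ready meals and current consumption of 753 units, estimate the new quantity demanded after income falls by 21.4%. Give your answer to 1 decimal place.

%ΔQ ≈ η × %ΔI = -1.12 × (-21.4%) = 23.968%.
New Q ≈ 753 × (1 + 0.23968) = 933.5.

933.5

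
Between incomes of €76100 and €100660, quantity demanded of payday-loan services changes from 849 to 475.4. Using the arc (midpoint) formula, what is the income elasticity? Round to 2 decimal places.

ΔQ = 475.4 − 849 = -373.6; midpoint Q̄ = (849 + 475.4)/2 = 662.2.
ΔI = 100660 − 76100 = 24560; midpoint Ī = (76100 + 100660)/2 = 88380.
η = (ΔQ/Q̄) ÷ (ΔI/Ī) = (-373.6/662.2) ÷ (24560/88380) = -2.03.

-2.03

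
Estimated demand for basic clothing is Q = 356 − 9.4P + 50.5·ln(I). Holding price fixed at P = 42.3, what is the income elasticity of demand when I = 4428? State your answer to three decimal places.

At P = 42.3, I = 4428: Q = 382.363.
Holding P constant, ∂Q/∂I = 50.5/I = 0.0114047.
η_I = (∂Q/∂I)·(I/Q) = 0.0114047 × (4428/382.363) = 0.132.

0.132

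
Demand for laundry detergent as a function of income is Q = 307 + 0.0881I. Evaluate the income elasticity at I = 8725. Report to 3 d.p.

At I = 8725: Q = 1075.673.
dQ/dI = 0.0881.
η = (dQ/dI)·(I/Q) = 0.0881 × (8725/1075.673) = 0.715.

0.715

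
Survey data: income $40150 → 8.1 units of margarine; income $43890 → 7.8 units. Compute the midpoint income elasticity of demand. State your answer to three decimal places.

-0.424

ΔQ = 7.8 − 8.1 = -0.3; midpoint Q̄ = (8.1 + 7.8)/2 = 7.95.
ΔI = 43890 − 40150 = 3740; midpoint Ī = (40150 + 43890)/2 = 42020.
η = (ΔQ/Q̄) ÷ (ΔI/Ī) = (-0.3/7.95) ÷ (3740/42020) = -0.424.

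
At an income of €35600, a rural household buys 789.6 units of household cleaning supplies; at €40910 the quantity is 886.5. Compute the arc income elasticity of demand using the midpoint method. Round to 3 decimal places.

0.833

ΔQ = 886.5 − 789.6 = 96.9; midpoint Q̄ = (789.6 + 886.5)/2 = 838.05.
ΔI = 40910 − 35600 = 5310; midpoint Ī = (35600 + 40910)/2 = 38255.
η = (ΔQ/Q̄) ÷ (ΔI/Ī) = (96.9/838.05) ÷ (5310/38255) = 0.833.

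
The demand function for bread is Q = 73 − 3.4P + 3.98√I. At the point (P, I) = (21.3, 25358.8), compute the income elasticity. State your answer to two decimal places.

At P = 21.3, I = 25358.8: Q = 634.373.
Holding P constant, ∂Q/∂I = 3.98/(2√I) = 0.0124965.
η_I = (∂Q/∂I)·(I/Q) = 0.0124965 × (25358.8/634.373) = 0.50.

0.50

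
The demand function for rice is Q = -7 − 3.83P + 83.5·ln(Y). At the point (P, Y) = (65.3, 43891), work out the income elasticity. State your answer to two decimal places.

At P = 65.3, Y = 43891: Q = 635.471.
Holding P constant, ∂Q/∂Y = 83.5/Y = 0.00190244.
η_Y = (∂Q/∂Y)·(Y/Q) = 0.00190244 × (43891/635.471) = 0.13.

0.13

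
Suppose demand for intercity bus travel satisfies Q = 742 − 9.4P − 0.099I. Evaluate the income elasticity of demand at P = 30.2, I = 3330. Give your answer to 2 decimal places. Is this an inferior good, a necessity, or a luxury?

At P = 30.2, I = 3330: Q = 128.450.
Holding P constant, ∂Q/∂I = −0.099.
η_I = (∂Q/∂I)·(I/Q) = -0.099 × (3330/128.450) = -2.57.
Since η < 0, this is an inferior good.

-2.57 (inferior good)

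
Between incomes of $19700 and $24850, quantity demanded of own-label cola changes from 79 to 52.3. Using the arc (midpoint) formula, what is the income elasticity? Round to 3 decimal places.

ΔQ = 52.3 − 79 = -26.7; midpoint Q̄ = (79 + 52.3)/2 = 65.65.
ΔI = 24850 − 19700 = 5150; midpoint Ī = (19700 + 24850)/2 = 22275.
η = (ΔQ/Q̄) ÷ (ΔI/Ī) = (-26.7/65.65) ÷ (5150/22275) = -1.759.

-1.759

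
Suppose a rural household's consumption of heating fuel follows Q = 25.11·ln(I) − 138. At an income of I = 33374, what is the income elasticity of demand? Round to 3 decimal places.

0.203

At I = 33374: Q = 123.534.
dQ/dI = 25.11/I = 0.000752382 at this income.
η = (dQ/dI)·(I/Q) = 0.000752382 × (33374/123.534) = 0.203.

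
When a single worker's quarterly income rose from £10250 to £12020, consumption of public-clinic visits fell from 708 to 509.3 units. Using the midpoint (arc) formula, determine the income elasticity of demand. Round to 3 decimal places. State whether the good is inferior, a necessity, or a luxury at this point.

ΔQ = 509.3 − 708 = -198.7; midpoint Q̄ = (708 + 509.3)/2 = 608.65.
ΔI = 12020 − 10250 = 1770; midpoint Ī = (10250 + 12020)/2 = 11135.
η = (ΔQ/Q̄) ÷ (ΔI/Ī) = (-198.7/608.65) ÷ (1770/11135) = -2.054.
η < 0 ⇒ inferior good.

-2.054 (inferior good)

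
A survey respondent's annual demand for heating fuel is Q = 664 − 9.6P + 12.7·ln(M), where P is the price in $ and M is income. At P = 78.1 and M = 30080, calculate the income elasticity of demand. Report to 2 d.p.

At P = 78.1, M = 30080: Q = 45.198.
Holding P constant, ∂Q/∂M = 12.7/M = 0.000422207.
η_M = (∂Q/∂M)·(M/Q) = 0.000422207 × (30080/45.198) = 0.28.

0.28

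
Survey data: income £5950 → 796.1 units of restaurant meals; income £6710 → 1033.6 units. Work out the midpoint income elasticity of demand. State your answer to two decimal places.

ΔQ = 1033.6 − 796.1 = 237.5; midpoint Q̄ = (796.1 + 1033.6)/2 = 914.85.
ΔI = 6710 − 5950 = 760; midpoint Ī = (5950 + 6710)/2 = 6330.
η = (ΔQ/Q̄) ÷ (ΔI/Ī) = (237.5/914.85) ÷ (760/6330) = 2.16.

2.16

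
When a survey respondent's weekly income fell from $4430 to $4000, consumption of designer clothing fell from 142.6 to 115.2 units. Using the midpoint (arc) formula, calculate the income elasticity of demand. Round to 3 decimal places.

ΔQ = 115.2 − 142.6 = -27.4; midpoint Q̄ = (142.6 + 115.2)/2 = 128.9.
ΔI = 4000 − 4430 = -430; midpoint Ī = (4430 + 4000)/2 = 4215.
η = (ΔQ/Q̄) ÷ (ΔI/Ī) = (-27.4/128.9) ÷ (-430/4215) = 2.084.

2.084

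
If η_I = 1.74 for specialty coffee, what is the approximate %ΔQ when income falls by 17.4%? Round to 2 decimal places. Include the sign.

%ΔQ ≈ η × %ΔI = 1.74 × (-17.4%) = -30.28%.

-30.28%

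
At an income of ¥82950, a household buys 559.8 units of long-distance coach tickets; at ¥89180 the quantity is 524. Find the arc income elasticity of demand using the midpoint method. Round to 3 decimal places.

-0.913

ΔQ = 524 − 559.8 = -35.8; midpoint Q̄ = (559.8 + 524)/2 = 541.9.
ΔI = 89180 − 82950 = 6230; midpoint Ī = (82950 + 89180)/2 = 86065.
η = (ΔQ/Q̄) ÷ (ΔI/Ī) = (-35.8/541.9) ÷ (6230/86065) = -0.913.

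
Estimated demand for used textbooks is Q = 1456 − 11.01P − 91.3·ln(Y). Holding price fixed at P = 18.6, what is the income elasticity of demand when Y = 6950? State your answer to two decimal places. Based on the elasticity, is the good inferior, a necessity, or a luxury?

-0.21 (inferior good)

At P = 18.6, Y = 6950: Q = 443.529.
Holding P constant, ∂Q/∂Y = -91.3/Y = -0.0131367.
η_Y = (∂Q/∂Y)·(Y/Q) = -0.0131367 × (6950/443.529) = -0.21.
Since η < 0, this is an inferior good.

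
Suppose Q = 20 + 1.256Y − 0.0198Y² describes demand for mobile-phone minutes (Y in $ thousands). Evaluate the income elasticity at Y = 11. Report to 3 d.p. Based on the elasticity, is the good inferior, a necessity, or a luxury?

0.287 (necessity)

At Y = 11: Q = 31.4202.
dQ/dY = 1.256 − 0.0396Y = 0.82040.
η = (dQ/dY)·(Y/Q) = 0.82040 × (11/31.4202) = 0.287.
0 < η < 1 ⇒ necessity.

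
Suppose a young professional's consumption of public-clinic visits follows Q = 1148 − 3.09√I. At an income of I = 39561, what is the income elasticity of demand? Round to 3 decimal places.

-0.576

At I = 39561: Q = 533.401.
dQ/dI = -3.09/(2√I) = -0.00776774 at this income.
η = (dQ/dI)·(I/Q) = -0.00776774 × (39561/533.401) = -0.576.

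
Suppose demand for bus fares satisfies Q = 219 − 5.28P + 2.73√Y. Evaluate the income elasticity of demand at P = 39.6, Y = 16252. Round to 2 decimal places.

0.49

At P = 39.6, Y = 16252: Q = 357.941.
Holding P constant, ∂Q/∂Y = 2.73/(2√Y) = 0.0107073.
η_Y = (∂Q/∂Y)·(Y/Q) = 0.0107073 × (16252/357.941) = 0.49.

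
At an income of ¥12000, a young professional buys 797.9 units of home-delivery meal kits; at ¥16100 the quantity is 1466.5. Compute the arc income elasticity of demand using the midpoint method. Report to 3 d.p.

2.024

ΔQ = 1466.5 − 797.9 = 668.6; midpoint Q̄ = (797.9 + 1466.5)/2 = 1132.2.
ΔI = 16100 − 12000 = 4100; midpoint Ī = (12000 + 16100)/2 = 14050.
η = (ΔQ/Q̄) ÷ (ΔI/Ī) = (668.6/1132.2) ÷ (4100/14050) = 2.024.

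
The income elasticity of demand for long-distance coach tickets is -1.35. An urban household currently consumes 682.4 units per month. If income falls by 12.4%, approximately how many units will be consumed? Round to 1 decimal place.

%ΔQ ≈ η × %ΔI = -1.35 × (-12.4%) = 16.74%.
New Q ≈ 682.4 × (1 + 0.1674) = 796.6.

796.6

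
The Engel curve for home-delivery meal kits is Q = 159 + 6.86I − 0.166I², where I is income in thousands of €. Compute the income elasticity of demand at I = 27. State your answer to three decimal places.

-0.255

At I = 27: Q = 223.2060.
dQ/dI = 6.86 − 0.332I = -2.10400.
η = (dQ/dI)·(I/Q) = -2.10400 × (27/223.2060) = -0.255.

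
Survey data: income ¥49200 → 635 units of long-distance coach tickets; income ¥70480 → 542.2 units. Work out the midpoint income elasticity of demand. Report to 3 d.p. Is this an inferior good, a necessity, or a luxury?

ΔQ = 542.2 − 635 = -92.8; midpoint Q̄ = (635 + 542.2)/2 = 588.6.
ΔI = 70480 − 49200 = 21280; midpoint Ī = (49200 + 70480)/2 = 59840.
η = (ΔQ/Q̄) ÷ (ΔI/Ī) = (-92.8/588.6) ÷ (21280/59840) = -0.443.
η < 0 ⇒ inferior good.

-0.443 (inferior good)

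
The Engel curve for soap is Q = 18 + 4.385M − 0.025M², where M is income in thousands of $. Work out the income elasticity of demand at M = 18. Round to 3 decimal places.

At M = 18: Q = 88.8300.
dQ/dM = 4.385 − 0.05M = 3.48500.
η = (dQ/dM)·(M/Q) = 3.48500 × (18/88.8300) = 0.706.

0.706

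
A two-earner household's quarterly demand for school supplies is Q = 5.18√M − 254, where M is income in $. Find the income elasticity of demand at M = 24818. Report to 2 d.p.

0.73

At M = 24818: Q = 562.043.
dQ/dM = 5.18/(2√M) = 0.0164406 at this income.
η = (dQ/dM)·(M/Q) = 0.0164406 × (24818/562.043) = 0.73.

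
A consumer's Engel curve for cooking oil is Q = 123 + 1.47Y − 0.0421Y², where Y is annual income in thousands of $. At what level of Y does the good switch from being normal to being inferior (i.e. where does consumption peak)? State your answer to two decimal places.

dQ/dY = 1.47 − 0.0842Y.
The good is inferior where dQ/dY < 0. Setting dQ/dY = 0 gives Y = 1.47 / 0.0842 = 17.46.

17.46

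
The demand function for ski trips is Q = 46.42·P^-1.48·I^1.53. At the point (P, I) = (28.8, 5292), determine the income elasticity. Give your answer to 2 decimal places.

1.53

For a multiplicative demand Q = A·P^α·I^β, the income elasticity is β everywhere.
Here β = 1.53, so η = 1.53.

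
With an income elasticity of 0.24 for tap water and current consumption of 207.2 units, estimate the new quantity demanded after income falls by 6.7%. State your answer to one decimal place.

203.9

%ΔQ ≈ η × %ΔI = 0.24 × (-6.7%) = -1.608%.
New Q ≈ 207.2 × (1 − 0.01608) = 203.9.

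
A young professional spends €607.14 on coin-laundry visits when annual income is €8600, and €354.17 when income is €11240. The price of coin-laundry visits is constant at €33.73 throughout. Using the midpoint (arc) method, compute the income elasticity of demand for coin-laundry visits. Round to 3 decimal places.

With a constant price, Q₁ = 607.14/33.73 = 18.000 and Q₂ = 354.17/33.73 = 10.500 (equivalently, work directly with expenditure since P cancels).
Midpoint %ΔQ = (354.17 − 607.14)/480.66 = -0.52630; midpoint %ΔI = (11240 − 8600)/9920 = 0.26613.
η = -0.52630 / 0.26613 = -1.978.

-1.978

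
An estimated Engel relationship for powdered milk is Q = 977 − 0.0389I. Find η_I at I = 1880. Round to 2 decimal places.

-0.08

At I = 1880: Q = 903.868.
dQ/dI = −0.0389.
η = (dQ/dI)·(I/Q) = -0.0389 × (1880/903.868) = -0.08.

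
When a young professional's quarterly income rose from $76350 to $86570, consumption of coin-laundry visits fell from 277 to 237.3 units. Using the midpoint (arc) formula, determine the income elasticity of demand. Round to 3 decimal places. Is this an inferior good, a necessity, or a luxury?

ΔQ = 237.3 − 277 = -39.7; midpoint Q̄ = (277 + 237.3)/2 = 257.15.
ΔI = 86570 − 76350 = 10220; midpoint Ī = (76350 + 86570)/2 = 81460.
η = (ΔQ/Q̄) ÷ (ΔI/Ī) = (-39.7/257.15) ÷ (10220/81460) = -1.231.
η < 0 ⇒ inferior good.

-1.231 (inferior good)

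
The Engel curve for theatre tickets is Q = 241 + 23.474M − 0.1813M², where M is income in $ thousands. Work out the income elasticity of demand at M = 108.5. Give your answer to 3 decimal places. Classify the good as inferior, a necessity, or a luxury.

-2.634 (inferior good)

At M = 108.5: Q = 653.6201.
dQ/dM = 23.474 − 0.3626M = -15.86810.
η = (dQ/dM)·(M/Q) = -15.86810 × (108.5/653.6201) = -2.634.
η < 0 ⇒ inferior good.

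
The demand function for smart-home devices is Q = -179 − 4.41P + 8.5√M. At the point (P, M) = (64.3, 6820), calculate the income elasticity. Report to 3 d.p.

1.466

At P = 64.3, M = 6820: Q = 239.395.
Holding P constant, ∂Q/∂M = 8.5/(2√M) = 0.0514632.
η_M = (∂Q/∂M)·(M/Q) = 0.0514632 × (6820/239.395) = 1.466.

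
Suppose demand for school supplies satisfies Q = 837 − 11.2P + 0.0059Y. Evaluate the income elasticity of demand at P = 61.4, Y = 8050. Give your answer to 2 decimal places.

At P = 61.4, Y = 8050: Q = 196.815.
Holding P constant, ∂Q/∂Y = 0.0059.
η_Y = (∂Q/∂Y)·(Y/Q) = 0.0059 × (8050/196.815) = 0.24.

0.24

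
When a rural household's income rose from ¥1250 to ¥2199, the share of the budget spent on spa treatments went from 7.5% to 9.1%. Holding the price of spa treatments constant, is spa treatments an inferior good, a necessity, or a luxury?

luxury

The budget share rises as income rises, so η > 1.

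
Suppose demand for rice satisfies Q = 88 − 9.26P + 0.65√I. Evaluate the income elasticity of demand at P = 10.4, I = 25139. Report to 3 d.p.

0.544

At P = 10.4, I = 25139: Q = 94.755.
Holding P constant, ∂Q/∂I = 0.65/(2√I) = 0.00204979.
η_I = (∂Q/∂I)·(I/Q) = 0.00204979 × (25139/94.755) = 0.544.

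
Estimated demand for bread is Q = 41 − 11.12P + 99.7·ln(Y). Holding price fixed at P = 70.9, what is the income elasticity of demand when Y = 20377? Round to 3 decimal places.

0.412

At P = 70.9, Y = 20377: Q = 241.832.
Holding P constant, ∂Q/∂Y = 99.7/Y = 0.00489277.
η_Y = (∂Q/∂Y)·(Y/Q) = 0.00489277 × (20377/241.832) = 0.412.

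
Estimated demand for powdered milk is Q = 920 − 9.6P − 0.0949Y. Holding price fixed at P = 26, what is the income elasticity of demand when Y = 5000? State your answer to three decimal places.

-2.422

At P = 26, Y = 5000: Q = 195.900.
Holding P constant, ∂Q/∂Y = −0.0949.
η_Y = (∂Q/∂Y)·(Y/Q) = -0.0949 × (5000/195.900) = -2.422.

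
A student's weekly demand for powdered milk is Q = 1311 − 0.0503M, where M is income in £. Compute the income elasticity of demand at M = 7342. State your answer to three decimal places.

-0.392

At M = 7342: Q = 941.697.
dQ/dM = −0.0503.
η = (dQ/dM)·(M/Q) = -0.0503 × (7342/941.697) = -0.392.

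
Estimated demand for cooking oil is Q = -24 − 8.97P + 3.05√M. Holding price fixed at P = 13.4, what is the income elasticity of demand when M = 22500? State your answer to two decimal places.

At P = 13.4, M = 22500: Q = 313.302.
Holding P constant, ∂Q/∂M = 3.05/(2√M) = 0.0101667.
η_M = (∂Q/∂M)·(M/Q) = 0.0101667 × (22500/313.302) = 0.73.

0.73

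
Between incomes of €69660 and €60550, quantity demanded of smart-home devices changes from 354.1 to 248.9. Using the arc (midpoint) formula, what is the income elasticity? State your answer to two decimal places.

ΔQ = 248.9 − 354.1 = -105.2; midpoint Q̄ = (354.1 + 248.9)/2 = 301.5.
ΔI = 60550 − 69660 = -9110; midpoint Ī = (69660 + 60550)/2 = 65105.
η = (ΔQ/Q̄) ÷ (ΔI/Ī) = (-105.2/301.5) ÷ (-9110/65105) = 2.49.

2.49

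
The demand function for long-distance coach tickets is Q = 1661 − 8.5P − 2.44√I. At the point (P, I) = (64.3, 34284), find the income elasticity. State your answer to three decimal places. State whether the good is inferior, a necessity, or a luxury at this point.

-0.341 (inferior good)

At P = 64.3, I = 34284: Q = 662.661.
Holding P constant, ∂Q/∂I = -2.44/(2√I) = -0.00658892.
η_I = (∂Q/∂I)·(I/Q) = -0.00658892 × (34284/662.661) = -0.341.
Since η < 0, this is an inferior good.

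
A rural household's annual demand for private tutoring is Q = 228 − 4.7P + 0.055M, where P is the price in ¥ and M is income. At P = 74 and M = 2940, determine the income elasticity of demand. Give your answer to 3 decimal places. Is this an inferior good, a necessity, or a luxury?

At P = 74, M = 2940: Q = 41.900.
Holding P constant, ∂Q/∂M = 0.055.
η_M = (∂Q/∂M)·(M/Q) = 0.055 × (2940/41.900) = 3.859.
Since η > 1, this is a luxury.

3.859 (luxury)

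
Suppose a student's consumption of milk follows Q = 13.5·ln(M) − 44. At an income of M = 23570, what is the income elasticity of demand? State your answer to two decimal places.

0.15

At M = 23570: Q = 91.914.
dQ/dM = 13.5/M = 0.000572762 at this income.
η = (dQ/dM)·(M/Q) = 0.000572762 × (23570/91.914) = 0.15.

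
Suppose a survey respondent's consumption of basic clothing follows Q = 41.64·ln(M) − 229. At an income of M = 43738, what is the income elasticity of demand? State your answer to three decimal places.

0.193

At M = 43738: Q = 215.964.
dQ/dM = 41.64/M = 0.000952033 at this income.
η = (dQ/dM)·(M/Q) = 0.000952033 × (43738/215.964) = 0.193.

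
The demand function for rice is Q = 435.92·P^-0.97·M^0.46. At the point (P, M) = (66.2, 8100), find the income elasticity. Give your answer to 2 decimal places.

For a multiplicative demand Q = A·P^α·M^β, the income elasticity is β everywhere.
Here β = 0.46, so η = 0.46.

0.46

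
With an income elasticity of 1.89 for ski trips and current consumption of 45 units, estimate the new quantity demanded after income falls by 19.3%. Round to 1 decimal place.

28.6

%ΔQ ≈ η × %ΔI = 1.89 × (-19.3%) = -36.477%.
New Q ≈ 45 × (1 − 0.36477) = 28.6.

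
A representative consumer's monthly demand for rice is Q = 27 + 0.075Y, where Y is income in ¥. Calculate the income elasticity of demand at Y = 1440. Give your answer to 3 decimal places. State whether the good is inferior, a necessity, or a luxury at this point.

At Y = 1440: Q = 135.000.
dQ/dY = 0.075.
η = (dQ/dY)·(Y/Q) = 0.075 × (1440/135.000) = 0.800.
Since 0 < η < 1, the good is a necessity.

0.800 (necessity)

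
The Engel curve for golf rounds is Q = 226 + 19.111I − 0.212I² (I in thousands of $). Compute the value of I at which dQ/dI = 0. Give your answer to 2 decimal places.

dQ/dI = 19.111 − 0.424I.
The good is inferior where dQ/dI < 0. Setting dQ/dI = 0 gives I = 19.111 / 0.424 = 45.07.

45.07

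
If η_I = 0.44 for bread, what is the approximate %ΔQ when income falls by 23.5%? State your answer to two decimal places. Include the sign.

%ΔQ ≈ η × %ΔI = 0.44 × (-23.5%) = -10.34%.

-10.34%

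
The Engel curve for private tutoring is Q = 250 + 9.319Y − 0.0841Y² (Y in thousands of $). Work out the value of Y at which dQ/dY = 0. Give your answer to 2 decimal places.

dQ/dY = 9.319 − 0.1682Y.
The good is inferior where dQ/dY < 0. Setting dQ/dY = 0 gives Y = 9.319 / 0.1682 = 55.40.

55.40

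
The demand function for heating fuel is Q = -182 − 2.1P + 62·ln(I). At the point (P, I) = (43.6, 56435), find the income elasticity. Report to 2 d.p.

0.15

At P = 43.6, I = 56435: Q = 404.772.
Holding P constant, ∂Q/∂I = 62/I = 0.00109861.
η_I = (∂Q/∂I)·(I/Q) = 0.00109861 × (56435/404.772) = 0.15.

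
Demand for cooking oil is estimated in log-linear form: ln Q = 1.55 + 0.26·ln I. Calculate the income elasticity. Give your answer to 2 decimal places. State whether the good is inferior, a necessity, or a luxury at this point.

In a log-linear demand, the coefficient on ln I is the income elasticity.
So η = 0.26.
0 < η < 1 ⇒ necessity.

0.26 (necessity)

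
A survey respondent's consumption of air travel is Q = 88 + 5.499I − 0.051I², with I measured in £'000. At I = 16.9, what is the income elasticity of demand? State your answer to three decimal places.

At I = 16.9: Q = 166.3670.
dQ/dI = 5.499 − 0.102I = 3.77520.
η = (dQ/dI)·(I/Q) = 3.77520 × (16.9/166.3670) = 0.383.

0.383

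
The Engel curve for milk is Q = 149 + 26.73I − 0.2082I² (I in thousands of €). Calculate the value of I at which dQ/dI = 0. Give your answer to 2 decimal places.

dQ/dI = 26.73 − 0.4164I.
The good is inferior where dQ/dI < 0. Setting dQ/dI = 0 gives I = 26.73 / 0.4164 = 64.19.

64.19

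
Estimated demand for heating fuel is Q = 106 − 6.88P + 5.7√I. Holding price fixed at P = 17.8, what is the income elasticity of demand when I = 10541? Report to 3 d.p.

0.514

At P = 17.8, I = 10541: Q = 568.751.
Holding P constant, ∂Q/∂I = 5.7/(2√I) = 0.027759.
η_I = (∂Q/∂I)·(I/Q) = 0.027759 × (10541/568.751) = 0.514.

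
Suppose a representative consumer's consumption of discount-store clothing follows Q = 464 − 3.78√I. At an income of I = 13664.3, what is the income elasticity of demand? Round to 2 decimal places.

At I = 13664.3: Q = 22.139.
dQ/dI = -3.78/(2√I) = -0.0161684 at this income.
η = (dQ/dI)·(I/Q) = -0.0161684 × (13664.3/22.139) = -9.98.

-9.98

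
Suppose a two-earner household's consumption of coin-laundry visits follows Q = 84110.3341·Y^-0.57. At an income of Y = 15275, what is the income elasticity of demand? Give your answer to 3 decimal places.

-0.570

For Q = A·Y^β the income elasticity is constant and equal to β.
Here β = -0.57, so η = -0.570.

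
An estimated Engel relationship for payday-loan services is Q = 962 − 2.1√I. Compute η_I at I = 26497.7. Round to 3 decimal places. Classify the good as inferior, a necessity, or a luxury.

-0.276 (inferior good)

At I = 26497.7: Q = 620.160.
dQ/dI = -2.1/(2√I) = -0.00645038 at this income.
η = (dQ/dI)·(I/Q) = -0.00645038 × (26497.7/620.160) = -0.276.
Since η < 0, the good is an inferior good.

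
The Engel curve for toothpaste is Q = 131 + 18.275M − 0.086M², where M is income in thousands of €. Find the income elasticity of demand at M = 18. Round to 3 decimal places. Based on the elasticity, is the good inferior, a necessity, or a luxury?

At M = 18: Q = 432.0860.
dQ/dM = 18.275 − 0.172M = 15.17900.
η = (dQ/dM)·(M/Q) = 15.17900 × (18/432.0860) = 0.632.
0 < η < 1 ⇒ necessity.

0.632 (necessity)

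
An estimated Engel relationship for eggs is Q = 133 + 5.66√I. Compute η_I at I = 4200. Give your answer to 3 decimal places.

0.367

At I = 4200: Q = 499.810.
dQ/dI = 5.66/(2√I) = 0.0436678 at this income.
η = (dQ/dI)·(I/Q) = 0.0436678 × (4200/499.810) = 0.367.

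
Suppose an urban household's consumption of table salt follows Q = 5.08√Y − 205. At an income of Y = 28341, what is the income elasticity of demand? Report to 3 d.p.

0.658

At Y = 28341: Q = 650.207.
dQ/dY = 5.08/(2√Y) = 0.0150878 at this income.
η = (dQ/dY)·(Y/Q) = 0.0150878 × (28341/650.207) = 0.658.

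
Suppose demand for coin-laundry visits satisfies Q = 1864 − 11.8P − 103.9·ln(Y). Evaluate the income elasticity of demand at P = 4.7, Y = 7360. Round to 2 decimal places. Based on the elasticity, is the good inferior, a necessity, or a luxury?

-0.12 (inferior good)

At P = 4.7, Y = 7360: Q = 883.434.
Holding P constant, ∂Q/∂Y = -103.9/Y = -0.0141168.
η_Y = (∂Q/∂Y)·(Y/Q) = -0.0141168 × (7360/883.434) = -0.12.
Since η < 0, this is an inferior good.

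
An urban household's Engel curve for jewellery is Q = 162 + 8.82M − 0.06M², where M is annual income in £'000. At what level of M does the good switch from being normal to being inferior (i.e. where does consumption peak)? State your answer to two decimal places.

73.50

dQ/dM = 8.82 − 0.12M.
The good is inferior where dQ/dM < 0. Setting dQ/dM = 0 gives M = 8.82 / 0.12 = 73.50.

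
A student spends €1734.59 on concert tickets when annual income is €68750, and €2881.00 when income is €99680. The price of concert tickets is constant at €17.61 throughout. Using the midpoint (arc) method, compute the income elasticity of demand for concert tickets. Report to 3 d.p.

1.353

With a constant price, Q₁ = 1734.59/17.61 = 98.500 and Q₂ = 2881.00/17.61 = 163.600 (equivalently, work directly with expenditure since P cancels).
Midpoint %ΔQ = (2881.00 − 1734.59)/2307.80 = 0.49676; midpoint %ΔI = (99680 − 68750)/84215 = 0.36727.
η = 0.49676 / 0.36727 = 1.353.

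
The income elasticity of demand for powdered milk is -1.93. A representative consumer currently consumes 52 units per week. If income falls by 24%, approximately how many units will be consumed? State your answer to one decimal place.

%ΔQ ≈ η × %ΔI = -1.93 × (-24%) = 46.32%.
New Q ≈ 52 × (1 + 0.4632) = 76.1.

76.1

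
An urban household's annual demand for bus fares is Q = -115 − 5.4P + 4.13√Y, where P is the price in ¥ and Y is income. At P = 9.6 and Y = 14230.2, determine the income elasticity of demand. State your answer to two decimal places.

0.76

At P = 9.6, Y = 14230.2: Q = 325.829.
Holding P constant, ∂Q/∂Y = 4.13/(2√Y) = 0.0173107.
η_Y = (∂Q/∂Y)·(Y/Q) = 0.0173107 × (14230.2/325.829) = 0.76.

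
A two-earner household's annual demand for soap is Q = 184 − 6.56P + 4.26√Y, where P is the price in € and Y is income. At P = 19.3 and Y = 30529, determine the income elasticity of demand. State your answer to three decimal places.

At P = 19.3, Y = 30529: Q = 801.723.
Holding P constant, ∂Q/∂Y = 4.26/(2√Y) = 0.0121906.
η_Y = (∂Q/∂Y)·(Y/Q) = 0.0121906 × (30529/801.723) = 0.464.

0.464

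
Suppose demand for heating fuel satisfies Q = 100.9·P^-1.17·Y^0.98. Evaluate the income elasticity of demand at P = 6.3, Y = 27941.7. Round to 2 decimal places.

For a multiplicative demand Q = A·P^α·Y^β, the income elasticity is β everywhere.
Here β = 0.98, so η = 0.98.

0.98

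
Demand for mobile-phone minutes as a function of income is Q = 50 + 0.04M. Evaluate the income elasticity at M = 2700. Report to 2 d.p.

At M = 2700: Q = 158.000.
dQ/dM = 0.04.
η = (dQ/dM)·(M/Q) = 0.04 × (2700/158.000) = 0.68.

0.68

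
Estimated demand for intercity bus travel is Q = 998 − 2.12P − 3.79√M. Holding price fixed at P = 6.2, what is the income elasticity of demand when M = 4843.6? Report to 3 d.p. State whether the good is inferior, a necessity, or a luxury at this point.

-0.183 (inferior good)

At P = 6.2, M = 4843.6: Q = 721.087.
Holding P constant, ∂Q/∂M = -3.79/(2√M) = -0.0272286.
η_M = (∂Q/∂M)·(M/Q) = -0.0272286 × (4843.6/721.087) = -0.183.
Since η < 0, this is an inferior good.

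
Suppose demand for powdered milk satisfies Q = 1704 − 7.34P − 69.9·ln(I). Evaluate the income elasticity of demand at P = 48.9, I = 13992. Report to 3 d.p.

-0.103

At P = 48.9, I = 13992: Q = 677.792.
Holding P constant, ∂Q/∂I = -69.9/I = -0.00499571.
η_I = (∂Q/∂I)·(I/Q) = -0.00499571 × (13992/677.792) = -0.103.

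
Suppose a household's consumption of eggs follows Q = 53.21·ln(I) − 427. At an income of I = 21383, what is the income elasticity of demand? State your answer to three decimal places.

0.514

At I = 21383: Q = 103.522.
dQ/dI = 53.21/I = 0.00248843 at this income.
η = (dQ/dI)·(I/Q) = 0.00248843 × (21383/103.522) = 0.514.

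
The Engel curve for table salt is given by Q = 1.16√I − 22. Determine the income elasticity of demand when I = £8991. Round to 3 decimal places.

0.625

At I = 8991: Q = 87.992.
dQ/dI = 1.16/(2√I) = 0.0061168 at this income.
η = (dQ/dI)·(I/Q) = 0.0061168 × (8991/87.992) = 0.625.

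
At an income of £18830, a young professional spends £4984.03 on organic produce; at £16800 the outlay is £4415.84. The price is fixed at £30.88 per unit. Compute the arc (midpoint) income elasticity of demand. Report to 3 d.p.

1.061

With a constant price, Q₁ = 4984.03/30.88 = 161.400 and Q₂ = 4415.84/30.88 = 143.000 (equivalently, work directly with expenditure since P cancels).
Midpoint %ΔQ = (4415.84 − 4984.03)/4699.93 = -0.12089; midpoint %ΔI = (16800 − 18830)/17815 = -0.11395.
η = -0.12089 / -0.11395 = 1.061.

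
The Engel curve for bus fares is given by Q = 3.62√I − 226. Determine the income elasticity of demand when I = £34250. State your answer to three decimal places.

0.755

At I = 34250: Q = 443.945.
dQ/dI = 3.62/(2√I) = 0.00978021 at this income.
η = (dQ/dI)·(I/Q) = 0.00978021 × (34250/443.945) = 0.755.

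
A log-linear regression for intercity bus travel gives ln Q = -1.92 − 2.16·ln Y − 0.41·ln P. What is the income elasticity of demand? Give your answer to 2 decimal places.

In a log-linear demand, the coefficient on ln Y is the income elasticity.
So η = -2.16.

-2.16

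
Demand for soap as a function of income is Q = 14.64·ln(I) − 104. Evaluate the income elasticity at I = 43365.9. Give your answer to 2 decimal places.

0.28

At I = 43365.9: Q = 52.318.
dQ/dI = 14.64/I = 0.000337592 at this income.
η = (dQ/dI)·(I/Q) = 0.000337592 × (43365.9/52.318) = 0.28.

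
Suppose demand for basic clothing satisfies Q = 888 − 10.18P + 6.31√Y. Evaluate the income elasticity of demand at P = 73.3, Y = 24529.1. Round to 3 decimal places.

At P = 73.3, Y = 24529.1: Q = 1130.064.
Holding P constant, ∂Q/∂Y = 6.31/(2√Y) = 0.0201446.
η_Y = (∂Q/∂Y)·(Y/Q) = 0.0201446 × (24529.1/1130.064) = 0.437.

0.437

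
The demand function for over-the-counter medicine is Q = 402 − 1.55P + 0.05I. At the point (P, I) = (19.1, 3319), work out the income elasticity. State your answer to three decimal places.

0.308

At P = 19.1, I = 3319: Q = 538.345.
Holding P constant, ∂Q/∂I = 0.05.
η_I = (∂Q/∂I)·(I/Q) = 0.05 × (3319/538.345) = 0.308.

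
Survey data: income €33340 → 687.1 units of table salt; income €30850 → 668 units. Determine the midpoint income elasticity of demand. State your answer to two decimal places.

0.36

ΔQ = 668 − 687.1 = -19.1; midpoint Q̄ = (687.1 + 668)/2 = 677.55.
ΔI = 30850 − 33340 = -2490; midpoint Ī = (33340 + 30850)/2 = 32095.
η = (ΔQ/Q̄) ÷ (ΔI/Ī) = (-19.1/677.55) ÷ (-2490/32095) = 0.36.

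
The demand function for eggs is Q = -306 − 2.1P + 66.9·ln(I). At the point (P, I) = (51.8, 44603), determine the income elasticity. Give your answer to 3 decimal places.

At P = 51.8, I = 44603: Q = 301.422.
Holding P constant, ∂Q/∂I = 66.9/I = 0.0014999.
η_I = (∂Q/∂I)·(I/Q) = 0.0014999 × (44603/301.422) = 0.222.

0.222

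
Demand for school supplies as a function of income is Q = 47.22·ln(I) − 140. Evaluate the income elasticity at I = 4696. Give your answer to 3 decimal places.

At I = 4696: Q = 259.220.
dQ/dI = 47.22/I = 0.0100554 at this income.
η = (dQ/dI)·(I/Q) = 0.0100554 × (4696/259.220) = 0.182.

0.182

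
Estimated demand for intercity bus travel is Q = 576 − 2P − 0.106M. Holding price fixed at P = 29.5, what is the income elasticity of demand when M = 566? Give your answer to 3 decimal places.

At P = 29.5, M = 566: Q = 457.004.
Holding P constant, ∂Q/∂M = −0.106.
η_M = (∂Q/∂M)·(M/Q) = -0.106 × (566/457.004) = -0.131.

-0.131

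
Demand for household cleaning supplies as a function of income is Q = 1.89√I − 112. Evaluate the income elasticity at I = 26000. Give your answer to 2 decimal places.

At I = 26000: Q = 192.753.
dQ/dI = 1.89/(2√I) = 0.00586064 at this income.
η = (dQ/dI)·(I/Q) = 0.00586064 × (26000/192.753) = 0.79.

0.79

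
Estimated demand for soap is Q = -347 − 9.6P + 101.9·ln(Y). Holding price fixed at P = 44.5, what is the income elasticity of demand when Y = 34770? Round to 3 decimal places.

0.350

At P = 44.5, Y = 34770: Q = 291.318.
Holding P constant, ∂Q/∂Y = 101.9/Y = 0.00293069.
η_Y = (∂Q/∂Y)·(Y/Q) = 0.00293069 × (34770/291.318) = 0.350.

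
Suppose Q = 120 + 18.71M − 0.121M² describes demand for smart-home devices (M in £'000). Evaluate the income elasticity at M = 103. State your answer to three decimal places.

At M = 103: Q = 763.4410.
dQ/dM = 18.71 − 0.242M = -6.21600.
η = (dQ/dM)·(M/Q) = -6.21600 × (103/763.4410) = -0.839.

-0.839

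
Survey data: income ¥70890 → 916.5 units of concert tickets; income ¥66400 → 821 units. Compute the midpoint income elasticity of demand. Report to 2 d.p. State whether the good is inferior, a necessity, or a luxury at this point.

ΔQ = 821 − 916.5 = -95.5; midpoint Q̄ = (916.5 + 821)/2 = 868.75.
ΔI = 66400 − 70890 = -4490; midpoint Ī = (70890 + 66400)/2 = 68645.
η = (ΔQ/Q̄) ÷ (ΔI/Ī) = (-95.5/868.75) ÷ (-4490/68645) = 1.68.
η > 1 ⇒ luxury.

1.68 (luxury)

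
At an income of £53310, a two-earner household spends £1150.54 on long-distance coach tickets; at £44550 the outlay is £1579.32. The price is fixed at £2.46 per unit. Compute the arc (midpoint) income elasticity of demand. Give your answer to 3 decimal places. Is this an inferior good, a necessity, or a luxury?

With a constant price, Q₁ = 1150.54/2.46 = 467.699 and Q₂ = 1579.32/2.46 = 642.000 (equivalently, work directly with expenditure since P cancels).
Midpoint %ΔQ = (1579.32 − 1150.54)/1364.93 = 0.31414; midpoint %ΔI = (44550 − 53310)/48930 = -0.17903.
η = 0.31414 / -0.17903 = -1.755.
η < 0 ⇒ inferior good.

-1.755 (inferior good)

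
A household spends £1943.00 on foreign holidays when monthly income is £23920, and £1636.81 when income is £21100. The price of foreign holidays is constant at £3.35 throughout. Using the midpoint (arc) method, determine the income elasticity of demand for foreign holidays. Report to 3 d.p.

1.365

With a constant price, Q₁ = 1943.00/3.35 = 580.000 and Q₂ = 1636.81/3.35 = 488.600 (equivalently, work directly with expenditure since P cancels).
Midpoint %ΔQ = (1636.81 − 1943.00)/1789.91 = -0.17106; midpoint %ΔI = (21100 − 23920)/22510 = -0.12528.
η = -0.17106 / -0.12528 = 1.365.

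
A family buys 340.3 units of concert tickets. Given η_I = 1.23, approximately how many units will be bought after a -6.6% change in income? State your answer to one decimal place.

%ΔQ ≈ η × %ΔI = 1.23 × (-6.6%) = -8.118%.
New Q ≈ 340.3 × (1 − 0.08118) = 312.7.

312.7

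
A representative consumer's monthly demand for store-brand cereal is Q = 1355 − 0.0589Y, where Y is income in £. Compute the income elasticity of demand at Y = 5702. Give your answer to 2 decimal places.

-0.33

At Y = 5702: Q = 1019.152.
dQ/dY = −0.0589.
η = (dQ/dY)·(Y/Q) = -0.0589 × (5702/1019.152) = -0.33.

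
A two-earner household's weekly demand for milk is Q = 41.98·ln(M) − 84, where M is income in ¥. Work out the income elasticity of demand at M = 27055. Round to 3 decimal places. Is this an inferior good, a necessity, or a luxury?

At M = 27055: Q = 344.432.
dQ/dM = 41.98/M = 0.00155165 at this income.
η = (dQ/dM)·(M/Q) = 0.00155165 × (27055/344.432) = 0.122.
Since 0 < η < 1, the good is a necessity.

0.122 (necessity)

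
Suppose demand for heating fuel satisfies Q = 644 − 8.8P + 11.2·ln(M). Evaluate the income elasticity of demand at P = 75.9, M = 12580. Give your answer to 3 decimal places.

0.137

At P = 75.9, M = 12580: Q = 81.806.
Holding P constant, ∂Q/∂M = 11.2/M = 0.000890302.
η_M = (∂Q/∂M)·(M/Q) = 0.000890302 × (12580/81.806) = 0.137.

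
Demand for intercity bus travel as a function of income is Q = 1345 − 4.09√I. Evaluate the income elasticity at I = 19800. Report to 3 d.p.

At I = 19800: Q = 769.486.
dQ/dI = -4.09/(2√I) = -0.0145332 at this income.
η = (dQ/dI)·(I/Q) = -0.0145332 × (19800/769.486) = -0.374.

-0.374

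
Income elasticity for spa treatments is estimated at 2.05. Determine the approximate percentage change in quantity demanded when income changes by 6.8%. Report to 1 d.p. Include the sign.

%ΔQ ≈ η × %ΔI = 2.05 × 6.8% = 13.9%.

13.9%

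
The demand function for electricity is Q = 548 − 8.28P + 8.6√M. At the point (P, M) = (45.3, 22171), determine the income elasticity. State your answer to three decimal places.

0.441

At P = 45.3, M = 22171: Q = 1453.450.
Holding P constant, ∂Q/∂M = 8.6/(2√M) = 0.0288786.
η_M = (∂Q/∂M)·(M/Q) = 0.0288786 × (22171/1453.450) = 0.441.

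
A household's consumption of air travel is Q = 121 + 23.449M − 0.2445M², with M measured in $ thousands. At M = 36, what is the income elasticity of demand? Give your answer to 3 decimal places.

0.325

At M = 36: Q = 648.2920.
dQ/dM = 23.449 − 0.489M = 5.84500.
η = (dQ/dM)·(M/Q) = 5.84500 × (36/648.2920) = 0.325.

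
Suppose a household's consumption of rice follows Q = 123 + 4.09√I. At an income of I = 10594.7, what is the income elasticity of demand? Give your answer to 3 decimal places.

0.387

At I = 10594.7: Q = 543.986.
dQ/dI = 4.09/(2√I) = 0.0198678 at this income.
η = (dQ/dI)·(I/Q) = 0.0198678 × (10594.7/543.986) = 0.387.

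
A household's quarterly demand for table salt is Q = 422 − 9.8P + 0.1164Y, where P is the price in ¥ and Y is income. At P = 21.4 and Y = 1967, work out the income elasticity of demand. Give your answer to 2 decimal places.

0.52

At P = 21.4, Y = 1967: Q = 441.239.
Holding P constant, ∂Q/∂Y = 0.1164.
η_Y = (∂Q/∂Y)·(Y/Q) = 0.1164 × (1967/441.239) = 0.52.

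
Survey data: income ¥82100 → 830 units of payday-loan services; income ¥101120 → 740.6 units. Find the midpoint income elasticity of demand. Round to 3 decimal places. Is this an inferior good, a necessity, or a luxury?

ΔQ = 740.6 − 830 = -89.4; midpoint Q̄ = (830 + 740.6)/2 = 785.3.
ΔI = 101120 − 82100 = 19020; midpoint Ī = (82100 + 101120)/2 = 91610.
η = (ΔQ/Q̄) ÷ (ΔI/Ī) = (-89.4/785.3) ÷ (19020/91610) = -0.548.
η < 0 ⇒ inferior good.

-0.548 (inferior good)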